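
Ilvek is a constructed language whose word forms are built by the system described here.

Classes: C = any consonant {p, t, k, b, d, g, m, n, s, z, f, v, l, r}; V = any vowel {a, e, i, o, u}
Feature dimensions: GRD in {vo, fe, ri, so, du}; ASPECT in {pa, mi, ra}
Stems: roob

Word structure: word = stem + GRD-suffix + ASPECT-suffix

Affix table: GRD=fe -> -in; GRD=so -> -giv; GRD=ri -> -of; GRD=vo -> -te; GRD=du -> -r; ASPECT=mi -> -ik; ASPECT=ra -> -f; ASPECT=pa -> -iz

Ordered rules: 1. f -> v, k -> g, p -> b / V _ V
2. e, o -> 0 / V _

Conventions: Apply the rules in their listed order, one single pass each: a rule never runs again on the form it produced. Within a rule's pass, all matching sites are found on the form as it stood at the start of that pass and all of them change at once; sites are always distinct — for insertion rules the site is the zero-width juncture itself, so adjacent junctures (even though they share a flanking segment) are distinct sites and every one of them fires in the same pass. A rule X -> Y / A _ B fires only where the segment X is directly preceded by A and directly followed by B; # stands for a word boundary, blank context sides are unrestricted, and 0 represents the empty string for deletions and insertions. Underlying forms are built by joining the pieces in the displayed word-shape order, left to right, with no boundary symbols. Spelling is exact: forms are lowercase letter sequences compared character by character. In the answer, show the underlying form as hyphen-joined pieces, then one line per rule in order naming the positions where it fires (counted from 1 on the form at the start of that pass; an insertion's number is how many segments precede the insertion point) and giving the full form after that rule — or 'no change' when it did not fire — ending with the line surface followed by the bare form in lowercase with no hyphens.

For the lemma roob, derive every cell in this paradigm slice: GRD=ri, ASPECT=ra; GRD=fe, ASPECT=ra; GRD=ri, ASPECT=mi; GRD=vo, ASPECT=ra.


cell GRD=ri, ASPECT=ra:
underlying: roob-of-f
1. f -> v, k -> g, p -> b / V _ V: no change
2. e, o -> 0 / V _: fires at position(s) 3: roboff
surface: roboff

cell GRD=fe, ASPECT=ra:
underlying: roob-in-f
1. f -> v, k -> g, p -> b / V _ V: no change
2. e, o -> 0 / V _: fires at position(s) 3: robinf
surface: robinf

cell GRD=ri, ASPECT=mi:
underlying: roob-of-ik
1. f -> v, k -> g, p -> b / V _ V: fires at position(s) 6: roobovik
2. e, o -> 0 / V _: fires at position(s) 3: robovik
surface: robovik

cell GRD=vo, ASPECT=ra:
underlying: roob-te-f
1. f -> v, k -> g, p -> b / V _ V: no change
2. e, o -> 0 / V _: fires at position(s) 3: robtef
surface: robtef


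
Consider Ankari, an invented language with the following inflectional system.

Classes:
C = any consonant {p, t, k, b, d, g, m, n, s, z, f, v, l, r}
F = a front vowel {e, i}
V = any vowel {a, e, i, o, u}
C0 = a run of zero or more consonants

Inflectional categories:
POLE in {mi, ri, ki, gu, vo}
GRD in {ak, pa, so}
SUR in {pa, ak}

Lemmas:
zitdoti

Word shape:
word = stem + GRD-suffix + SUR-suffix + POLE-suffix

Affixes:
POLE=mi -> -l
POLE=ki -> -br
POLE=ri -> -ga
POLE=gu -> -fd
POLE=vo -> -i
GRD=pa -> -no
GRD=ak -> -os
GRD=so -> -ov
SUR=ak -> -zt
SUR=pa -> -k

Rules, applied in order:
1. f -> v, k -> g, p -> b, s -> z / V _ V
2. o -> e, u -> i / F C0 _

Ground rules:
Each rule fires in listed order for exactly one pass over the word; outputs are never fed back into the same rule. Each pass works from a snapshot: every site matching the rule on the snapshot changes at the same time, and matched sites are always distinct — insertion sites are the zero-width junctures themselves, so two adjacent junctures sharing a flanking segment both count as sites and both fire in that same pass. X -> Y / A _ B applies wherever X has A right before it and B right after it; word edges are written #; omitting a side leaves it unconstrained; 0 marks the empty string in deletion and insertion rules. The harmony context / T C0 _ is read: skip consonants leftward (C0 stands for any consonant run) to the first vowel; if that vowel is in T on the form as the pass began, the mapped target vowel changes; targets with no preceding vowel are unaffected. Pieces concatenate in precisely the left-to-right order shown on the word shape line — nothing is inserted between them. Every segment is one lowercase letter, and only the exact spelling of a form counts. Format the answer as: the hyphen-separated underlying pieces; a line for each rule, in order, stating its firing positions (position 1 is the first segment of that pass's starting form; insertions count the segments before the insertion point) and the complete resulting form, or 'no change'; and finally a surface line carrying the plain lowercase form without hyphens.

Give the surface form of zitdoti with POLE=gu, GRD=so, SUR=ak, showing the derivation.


underlying: zitdoti-ov-zt-fd
1. f -> v, k -> g, p -> b, s -> z / V _ V: no change
2. o -> e, u -> i / F C0 _: fires at position(s) 5, 8: zitdetievztfd
surface: zitdetievztfd


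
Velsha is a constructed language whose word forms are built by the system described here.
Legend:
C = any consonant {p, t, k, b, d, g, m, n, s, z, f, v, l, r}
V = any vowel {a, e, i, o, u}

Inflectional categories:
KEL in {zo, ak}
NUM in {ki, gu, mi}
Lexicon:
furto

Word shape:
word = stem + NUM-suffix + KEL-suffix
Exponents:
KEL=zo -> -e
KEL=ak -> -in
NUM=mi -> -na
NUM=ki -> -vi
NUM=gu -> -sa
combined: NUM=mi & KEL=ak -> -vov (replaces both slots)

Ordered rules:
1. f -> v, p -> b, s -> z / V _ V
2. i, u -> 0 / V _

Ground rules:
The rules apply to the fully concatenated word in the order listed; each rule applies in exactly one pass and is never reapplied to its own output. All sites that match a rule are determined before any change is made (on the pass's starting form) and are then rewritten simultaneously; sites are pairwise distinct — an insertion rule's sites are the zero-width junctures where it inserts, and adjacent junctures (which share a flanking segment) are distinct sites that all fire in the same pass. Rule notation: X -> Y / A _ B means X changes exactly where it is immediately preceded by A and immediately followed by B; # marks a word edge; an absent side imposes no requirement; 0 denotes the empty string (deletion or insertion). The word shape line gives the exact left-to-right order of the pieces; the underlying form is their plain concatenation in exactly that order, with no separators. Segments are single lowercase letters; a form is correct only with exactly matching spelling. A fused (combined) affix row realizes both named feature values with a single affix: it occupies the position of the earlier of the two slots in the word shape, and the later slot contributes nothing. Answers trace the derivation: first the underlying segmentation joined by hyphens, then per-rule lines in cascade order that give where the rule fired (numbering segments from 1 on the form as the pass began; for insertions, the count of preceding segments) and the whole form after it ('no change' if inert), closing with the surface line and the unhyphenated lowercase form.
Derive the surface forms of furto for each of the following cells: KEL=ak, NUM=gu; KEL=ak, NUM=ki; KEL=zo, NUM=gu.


cell KEL=ak, NUM=gu:
underlying: furto-sa-in
1. f -> v, p -> b, s -> z / V _ V: fires at position(s) 6: furtozain
2. i, u -> 0 / V _: fires at position(s) 8: furtozan
surface: furtozan

cell KEL=ak, NUM=ki:
underlying: furto-vi-in
1. f -> v, p -> b, s -> z / V _ V: no change
2. i, u -> 0 / V _: fires at position(s) 8: furtovin
surface: furtovin

cell KEL=zo, NUM=gu:
underlying: furto-sa-e
1. f -> v, p -> b, s -> z / V _ V: fires at position(s) 6: furtozae
2. i, u -> 0 / V _: no change
surface: furtozae


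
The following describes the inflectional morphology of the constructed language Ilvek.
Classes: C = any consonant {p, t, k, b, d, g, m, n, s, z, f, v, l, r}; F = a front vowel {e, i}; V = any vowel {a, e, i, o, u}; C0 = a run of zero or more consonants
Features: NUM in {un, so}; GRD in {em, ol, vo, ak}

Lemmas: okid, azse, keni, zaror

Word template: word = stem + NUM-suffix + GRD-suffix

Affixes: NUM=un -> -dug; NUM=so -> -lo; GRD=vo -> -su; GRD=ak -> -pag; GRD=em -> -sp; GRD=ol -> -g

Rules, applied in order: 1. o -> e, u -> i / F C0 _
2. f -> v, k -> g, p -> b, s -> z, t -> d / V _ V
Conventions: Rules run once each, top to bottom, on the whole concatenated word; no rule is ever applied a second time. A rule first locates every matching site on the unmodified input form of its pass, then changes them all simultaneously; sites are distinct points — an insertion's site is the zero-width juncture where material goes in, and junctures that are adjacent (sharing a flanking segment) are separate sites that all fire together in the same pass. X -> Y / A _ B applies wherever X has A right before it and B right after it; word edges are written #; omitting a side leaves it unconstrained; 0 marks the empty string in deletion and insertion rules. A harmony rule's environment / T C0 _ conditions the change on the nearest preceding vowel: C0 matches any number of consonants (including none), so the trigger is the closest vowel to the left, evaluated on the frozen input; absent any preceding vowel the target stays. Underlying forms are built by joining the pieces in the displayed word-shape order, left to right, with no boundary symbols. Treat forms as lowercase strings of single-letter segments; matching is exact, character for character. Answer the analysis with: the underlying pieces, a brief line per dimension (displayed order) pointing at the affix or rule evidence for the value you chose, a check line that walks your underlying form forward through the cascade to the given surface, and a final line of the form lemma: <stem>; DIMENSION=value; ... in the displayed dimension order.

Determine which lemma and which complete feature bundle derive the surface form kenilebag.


underlying: keni-lo-pag
NUM=so - signalled by the affix -lo
GRD=ak - signalled by the affix -pag
check: kenilopag -> kenilepag -> kenilebag
lemma: keni; NUM=so; GRD=ak


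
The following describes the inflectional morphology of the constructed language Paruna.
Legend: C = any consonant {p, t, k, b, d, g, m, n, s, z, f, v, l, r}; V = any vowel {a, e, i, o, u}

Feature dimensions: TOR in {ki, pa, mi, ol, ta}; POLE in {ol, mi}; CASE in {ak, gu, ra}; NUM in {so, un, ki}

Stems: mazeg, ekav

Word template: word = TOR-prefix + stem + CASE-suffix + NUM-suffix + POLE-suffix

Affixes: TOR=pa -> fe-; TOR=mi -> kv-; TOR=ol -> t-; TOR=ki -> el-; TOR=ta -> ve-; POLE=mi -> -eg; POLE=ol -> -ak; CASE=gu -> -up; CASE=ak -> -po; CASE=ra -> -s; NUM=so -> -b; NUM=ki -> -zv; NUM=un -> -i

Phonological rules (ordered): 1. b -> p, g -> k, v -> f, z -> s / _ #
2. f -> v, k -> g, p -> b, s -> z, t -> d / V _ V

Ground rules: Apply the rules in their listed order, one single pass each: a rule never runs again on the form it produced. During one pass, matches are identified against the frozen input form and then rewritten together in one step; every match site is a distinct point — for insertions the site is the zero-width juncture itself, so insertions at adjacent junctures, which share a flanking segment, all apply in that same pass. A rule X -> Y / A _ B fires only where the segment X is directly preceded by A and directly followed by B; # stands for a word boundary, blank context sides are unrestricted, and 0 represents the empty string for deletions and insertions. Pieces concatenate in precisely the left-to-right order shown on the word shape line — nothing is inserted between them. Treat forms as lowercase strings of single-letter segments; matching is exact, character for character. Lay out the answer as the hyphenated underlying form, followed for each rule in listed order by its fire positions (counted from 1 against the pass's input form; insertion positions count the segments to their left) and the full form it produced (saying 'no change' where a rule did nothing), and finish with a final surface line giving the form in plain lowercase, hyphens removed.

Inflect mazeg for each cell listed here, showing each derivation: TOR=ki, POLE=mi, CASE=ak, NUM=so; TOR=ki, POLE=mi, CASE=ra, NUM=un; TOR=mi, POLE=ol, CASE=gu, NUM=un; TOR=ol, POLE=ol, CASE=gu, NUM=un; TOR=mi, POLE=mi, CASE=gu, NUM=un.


cell TOR=ki, POLE=mi, CASE=ak, NUM=so:
underlying: el-mazeg-po-b-eg
1. b -> p, g -> k, v -> f, z -> s / _ #: fires at position(s) 12: elmazegpobek
2. f -> v, k -> g, p -> b, s -> z, t -> d / V _ V: no change
surface: elmazegpobek

cell TOR=ki, POLE=mi, CASE=ra, NUM=un:
underlying: el-mazeg-s-i-eg
1. b -> p, g -> k, v -> f, z -> s / _ #: fires at position(s) 11: elmazegsiek
2. f -> v, k -> g, p -> b, s -> z, t -> d / V _ V: no change
surface: elmazegsiek

cell TOR=mi, POLE=ol, CASE=gu, NUM=un:
underlying: kv-mazeg-up-i-ak
1. b -> p, g -> k, v -> f, z -> s / _ #: no change
2. f -> v, k -> g, p -> b, s -> z, t -> d / V _ V: fires at position(s) 9: kvmazegubiak
surface: kvmazegubiak

cell TOR=ol, POLE=ol, CASE=gu, NUM=un:
underlying: t-mazeg-up-i-ak
1. b -> p, g -> k, v -> f, z -> s / _ #: no change
2. f -> v, k -> g, p -> b, s -> z, t -> d / V _ V: fires at position(s) 8: tmazegubiak
surface: tmazegubiak

cell TOR=mi, POLE=mi, CASE=gu, NUM=un:
underlying: kv-mazeg-up-i-eg
1. b -> p, g -> k, v -> f, z -> s / _ #: fires at position(s) 12: kvmazegupiek
2. f -> v, k -> g, p -> b, s -> z, t -> d / V _ V: fires at position(s) 9: kvmazegubiek
surface: kvmazegubiek


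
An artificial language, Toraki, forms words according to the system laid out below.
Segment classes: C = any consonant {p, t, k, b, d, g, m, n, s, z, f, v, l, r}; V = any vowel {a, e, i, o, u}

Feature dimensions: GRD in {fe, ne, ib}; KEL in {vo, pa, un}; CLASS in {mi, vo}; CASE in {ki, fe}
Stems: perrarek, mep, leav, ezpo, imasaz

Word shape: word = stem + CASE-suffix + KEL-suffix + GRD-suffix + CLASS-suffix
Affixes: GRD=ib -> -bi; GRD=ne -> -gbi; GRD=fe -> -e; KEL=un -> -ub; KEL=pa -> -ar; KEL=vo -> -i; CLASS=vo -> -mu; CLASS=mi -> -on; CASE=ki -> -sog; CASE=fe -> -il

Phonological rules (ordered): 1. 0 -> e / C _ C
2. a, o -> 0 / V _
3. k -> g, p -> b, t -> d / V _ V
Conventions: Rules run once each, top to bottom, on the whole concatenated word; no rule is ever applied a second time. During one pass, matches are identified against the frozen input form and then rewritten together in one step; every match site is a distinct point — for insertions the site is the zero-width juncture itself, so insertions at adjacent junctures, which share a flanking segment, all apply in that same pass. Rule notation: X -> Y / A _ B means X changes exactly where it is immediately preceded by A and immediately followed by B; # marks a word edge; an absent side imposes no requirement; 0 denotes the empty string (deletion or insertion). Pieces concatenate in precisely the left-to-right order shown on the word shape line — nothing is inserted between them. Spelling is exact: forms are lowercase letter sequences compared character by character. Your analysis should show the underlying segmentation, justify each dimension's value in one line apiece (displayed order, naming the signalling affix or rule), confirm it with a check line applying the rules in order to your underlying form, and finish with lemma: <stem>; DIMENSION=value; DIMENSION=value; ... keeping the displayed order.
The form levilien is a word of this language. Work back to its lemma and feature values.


underlying: leav-il-i-e-on
GRD=fe - signalled by the affix -e
KEL=vo - signalled by the affix -i
CLASS=mi - signalled by the affix -on
CASE=fe - signalled by the affix -il
check: leavilieon -> leavilieon -> levilien -> levilien
lemma: leav; GRD=fe; KEL=vo; CLASS=mi; CASE=fe


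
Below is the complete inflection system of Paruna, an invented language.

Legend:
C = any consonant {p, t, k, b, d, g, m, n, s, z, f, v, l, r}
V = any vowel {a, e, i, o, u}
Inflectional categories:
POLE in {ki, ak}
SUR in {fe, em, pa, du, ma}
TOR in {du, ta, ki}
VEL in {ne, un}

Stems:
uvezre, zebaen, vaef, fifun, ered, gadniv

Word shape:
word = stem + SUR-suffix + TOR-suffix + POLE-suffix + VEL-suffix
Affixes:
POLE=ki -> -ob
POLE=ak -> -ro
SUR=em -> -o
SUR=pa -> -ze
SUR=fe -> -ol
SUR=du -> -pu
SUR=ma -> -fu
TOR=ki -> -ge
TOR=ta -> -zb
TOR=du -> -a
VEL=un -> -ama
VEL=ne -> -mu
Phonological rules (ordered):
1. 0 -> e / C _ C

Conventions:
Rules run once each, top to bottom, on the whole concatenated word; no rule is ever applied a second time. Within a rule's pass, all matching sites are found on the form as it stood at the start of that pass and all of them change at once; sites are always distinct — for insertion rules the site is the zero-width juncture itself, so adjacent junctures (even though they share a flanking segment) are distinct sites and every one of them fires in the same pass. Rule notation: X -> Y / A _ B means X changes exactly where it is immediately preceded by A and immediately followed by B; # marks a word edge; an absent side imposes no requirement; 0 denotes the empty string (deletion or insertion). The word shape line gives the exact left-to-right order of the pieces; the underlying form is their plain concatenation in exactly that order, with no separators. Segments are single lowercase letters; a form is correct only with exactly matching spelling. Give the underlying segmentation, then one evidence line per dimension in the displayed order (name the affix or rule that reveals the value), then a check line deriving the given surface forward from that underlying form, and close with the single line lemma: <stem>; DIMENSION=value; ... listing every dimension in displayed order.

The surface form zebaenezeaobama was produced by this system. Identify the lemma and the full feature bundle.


underlying: zebaen-ze-a-ob-ama
POLE=ki - signalled by the affix -ob
SUR=pa - signalled by the affix -ze
TOR=du - signalled by the affix -a
VEL=un - signalled by the affix -ama
check: zebaenzeaobama -> zebaenezeaobama
lemma: zebaen; POLE=ki; SUR=pa; TOR=du; VEL=un


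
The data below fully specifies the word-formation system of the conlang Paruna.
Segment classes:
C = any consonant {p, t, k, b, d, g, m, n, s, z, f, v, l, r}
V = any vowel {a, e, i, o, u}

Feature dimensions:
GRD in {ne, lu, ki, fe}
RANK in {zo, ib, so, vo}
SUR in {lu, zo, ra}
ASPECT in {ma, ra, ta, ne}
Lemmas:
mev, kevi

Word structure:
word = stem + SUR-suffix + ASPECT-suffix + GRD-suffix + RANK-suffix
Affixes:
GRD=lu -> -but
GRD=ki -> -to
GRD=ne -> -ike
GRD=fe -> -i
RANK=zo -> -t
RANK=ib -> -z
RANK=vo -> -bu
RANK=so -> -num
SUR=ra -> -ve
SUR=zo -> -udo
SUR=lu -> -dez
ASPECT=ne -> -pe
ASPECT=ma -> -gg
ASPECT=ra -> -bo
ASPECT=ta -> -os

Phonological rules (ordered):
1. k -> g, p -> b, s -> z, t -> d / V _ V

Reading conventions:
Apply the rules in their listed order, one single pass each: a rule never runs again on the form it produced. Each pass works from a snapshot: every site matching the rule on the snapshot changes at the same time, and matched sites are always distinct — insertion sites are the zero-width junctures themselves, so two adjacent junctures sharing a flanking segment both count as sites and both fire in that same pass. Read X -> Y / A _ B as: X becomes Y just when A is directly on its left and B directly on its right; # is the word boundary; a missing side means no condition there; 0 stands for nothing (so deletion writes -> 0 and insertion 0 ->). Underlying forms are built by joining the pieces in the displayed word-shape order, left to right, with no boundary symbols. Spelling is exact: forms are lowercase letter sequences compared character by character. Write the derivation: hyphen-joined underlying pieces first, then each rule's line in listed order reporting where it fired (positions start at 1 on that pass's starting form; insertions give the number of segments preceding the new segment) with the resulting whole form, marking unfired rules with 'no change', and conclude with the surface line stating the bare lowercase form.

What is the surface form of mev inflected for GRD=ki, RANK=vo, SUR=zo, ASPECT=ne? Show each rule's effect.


underlying: mev-udo-pe-to-bu
1. k -> g, p -> b, s -> z, t -> d / V _ V: fires at position(s) 7, 9: mevudobedobu
surface: mevudobedobu


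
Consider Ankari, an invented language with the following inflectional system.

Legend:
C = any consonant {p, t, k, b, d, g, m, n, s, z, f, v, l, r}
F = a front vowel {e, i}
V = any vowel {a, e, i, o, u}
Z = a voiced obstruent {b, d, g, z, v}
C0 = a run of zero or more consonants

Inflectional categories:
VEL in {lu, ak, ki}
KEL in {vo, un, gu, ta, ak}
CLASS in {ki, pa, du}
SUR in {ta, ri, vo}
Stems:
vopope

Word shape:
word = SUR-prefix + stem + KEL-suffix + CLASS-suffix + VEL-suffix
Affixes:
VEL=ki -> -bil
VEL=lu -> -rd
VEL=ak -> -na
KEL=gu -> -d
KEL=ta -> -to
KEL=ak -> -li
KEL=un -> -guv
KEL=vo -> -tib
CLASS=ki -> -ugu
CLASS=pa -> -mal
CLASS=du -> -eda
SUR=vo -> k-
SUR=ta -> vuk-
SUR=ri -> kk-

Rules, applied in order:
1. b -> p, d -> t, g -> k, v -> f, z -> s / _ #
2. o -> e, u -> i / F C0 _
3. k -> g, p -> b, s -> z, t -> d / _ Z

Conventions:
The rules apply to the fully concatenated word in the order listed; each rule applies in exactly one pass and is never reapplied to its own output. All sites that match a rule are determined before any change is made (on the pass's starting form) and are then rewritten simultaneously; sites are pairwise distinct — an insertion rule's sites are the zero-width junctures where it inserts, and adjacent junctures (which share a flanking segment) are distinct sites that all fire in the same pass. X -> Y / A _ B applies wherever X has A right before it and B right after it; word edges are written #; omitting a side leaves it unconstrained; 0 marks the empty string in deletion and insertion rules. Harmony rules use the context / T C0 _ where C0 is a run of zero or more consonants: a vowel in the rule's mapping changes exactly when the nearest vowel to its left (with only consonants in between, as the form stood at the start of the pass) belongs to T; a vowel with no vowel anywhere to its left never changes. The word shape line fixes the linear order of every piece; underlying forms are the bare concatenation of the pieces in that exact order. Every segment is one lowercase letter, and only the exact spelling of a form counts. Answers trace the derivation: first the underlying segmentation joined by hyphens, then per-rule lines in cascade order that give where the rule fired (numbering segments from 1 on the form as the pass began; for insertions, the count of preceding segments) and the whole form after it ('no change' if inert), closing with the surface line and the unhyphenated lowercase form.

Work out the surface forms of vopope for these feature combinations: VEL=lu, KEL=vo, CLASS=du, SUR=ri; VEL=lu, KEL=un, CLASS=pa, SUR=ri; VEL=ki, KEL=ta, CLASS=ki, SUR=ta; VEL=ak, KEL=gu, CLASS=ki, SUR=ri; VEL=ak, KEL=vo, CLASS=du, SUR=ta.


cell VEL=lu, KEL=vo, CLASS=du, SUR=ri:
underlying: kk-vopope-tib-eda-rd
1. b -> p, d -> t, g -> k, v -> f, z -> s / _ #: fires at position(s) 16: kkvopopetibedart
2. o -> e, u -> i / F C0 _: no change
3. k -> g, p -> b, s -> z, t -> d / _ Z: fires at position(s) 2: kgvopopetibedart
surface: kgvopopetibedart

cell VEL=lu, KEL=un, CLASS=pa, SUR=ri:
underlying: kk-vopope-guv-mal-rd
1. b -> p, d -> t, g -> k, v -> f, z -> s / _ #: fires at position(s) 16: kkvopopeguvmalrt
2. o -> e, u -> i / F C0 _: fires at position(s) 10: kkvopopegivmalrt
3. k -> g, p -> b, s -> z, t -> d / _ Z: fires at position(s) 2: kgvopopegivmalrt
surface: kgvopopegivmalrt

cell VEL=ki, KEL=ta, CLASS=ki, SUR=ta:
underlying: vuk-vopope-to-ugu-bil
1. b -> p, d -> t, g -> k, v -> f, z -> s / _ #: no change
2. o -> e, u -> i / F C0 _: fires at position(s) 11: vukvopopeteugubil
3. k -> g, p -> b, s -> z, t -> d / _ Z: fires at position(s) 3: vugvopopeteugubil
surface: vugvopopeteugubil

cell VEL=ak, KEL=gu, CLASS=ki, SUR=ri:
underlying: kk-vopope-d-ugu-na
1. b -> p, d -> t, g -> k, v -> f, z -> s / _ #: no change
2. o -> e, u -> i / F C0 _: fires at position(s) 10: kkvopopediguna
3. k -> g, p -> b, s -> z, t -> d / _ Z: fires at position(s) 2: kgvopopediguna
surface: kgvopopediguna

cell VEL=ak, KEL=vo, CLASS=du, SUR=ta:
underlying: vuk-vopope-tib-eda-na
1. b -> p, d -> t, g -> k, v -> f, z -> s / _ #: no change
2. o -> e, u -> i / F C0 _: no change
3. k -> g, p -> b, s -> z, t -> d / _ Z: fires at position(s) 3: vugvopopetibedana
surface: vugvopopetibedana


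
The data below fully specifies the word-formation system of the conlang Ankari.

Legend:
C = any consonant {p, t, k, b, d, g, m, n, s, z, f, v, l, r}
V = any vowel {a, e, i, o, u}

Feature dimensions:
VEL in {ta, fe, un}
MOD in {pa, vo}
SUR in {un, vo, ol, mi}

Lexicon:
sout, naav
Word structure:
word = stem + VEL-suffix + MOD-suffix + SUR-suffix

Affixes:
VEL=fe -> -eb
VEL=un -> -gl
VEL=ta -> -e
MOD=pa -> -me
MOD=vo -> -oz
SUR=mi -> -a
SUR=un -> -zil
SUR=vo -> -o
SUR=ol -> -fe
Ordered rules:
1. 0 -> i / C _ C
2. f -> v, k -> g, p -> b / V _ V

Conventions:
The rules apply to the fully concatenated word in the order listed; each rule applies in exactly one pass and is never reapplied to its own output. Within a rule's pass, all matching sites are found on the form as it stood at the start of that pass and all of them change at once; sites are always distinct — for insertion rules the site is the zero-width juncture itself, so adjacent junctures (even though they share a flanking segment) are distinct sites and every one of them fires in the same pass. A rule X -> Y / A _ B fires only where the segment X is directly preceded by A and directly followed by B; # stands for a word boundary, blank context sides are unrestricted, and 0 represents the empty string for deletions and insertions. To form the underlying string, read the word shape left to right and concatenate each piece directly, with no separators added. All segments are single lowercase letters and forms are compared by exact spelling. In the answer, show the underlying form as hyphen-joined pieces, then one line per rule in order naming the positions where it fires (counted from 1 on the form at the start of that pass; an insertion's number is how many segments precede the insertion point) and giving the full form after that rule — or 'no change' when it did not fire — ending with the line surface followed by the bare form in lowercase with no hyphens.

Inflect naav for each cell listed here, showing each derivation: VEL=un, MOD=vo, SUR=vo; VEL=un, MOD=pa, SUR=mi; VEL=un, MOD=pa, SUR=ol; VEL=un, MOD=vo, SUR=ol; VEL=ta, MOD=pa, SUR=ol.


cell VEL=un, MOD=vo, SUR=vo:
underlying: naav-gl-oz-o
1. 0 -> i / C _ C: inserts after position(s) 4, 5: naavigilozo
2. f -> v, k -> g, p -> b / V _ V: no change
surface: naavigilozo

cell VEL=un, MOD=pa, SUR=mi:
underlying: naav-gl-me-a
1. 0 -> i / C _ C: inserts after position(s) 4, 5, 6: naavigilimea
2. f -> v, k -> g, p -> b / V _ V: no change
surface: naavigilimea

cell VEL=un, MOD=pa, SUR=ol:
underlying: naav-gl-me-fe
1. 0 -> i / C _ C: inserts after position(s) 4, 5, 6: naavigilimefe
2. f -> v, k -> g, p -> b / V _ V: fires at position(s) 12: naavigilimeve
surface: naavigilimeve

cell VEL=un, MOD=vo, SUR=ol:
underlying: naav-gl-oz-fe
1. 0 -> i / C _ C: inserts after position(s) 4, 5, 8: naavigilozife
2. f -> v, k -> g, p -> b / V _ V: fires at position(s) 12: naavigilozive
surface: naavigilozive

cell VEL=ta, MOD=pa, SUR=ol:
underlying: naav-e-me-fe
1. 0 -> i / C _ C: no change
2. f -> v, k -> g, p -> b / V _ V: fires at position(s) 8: naavemeve
surface: naavemeve


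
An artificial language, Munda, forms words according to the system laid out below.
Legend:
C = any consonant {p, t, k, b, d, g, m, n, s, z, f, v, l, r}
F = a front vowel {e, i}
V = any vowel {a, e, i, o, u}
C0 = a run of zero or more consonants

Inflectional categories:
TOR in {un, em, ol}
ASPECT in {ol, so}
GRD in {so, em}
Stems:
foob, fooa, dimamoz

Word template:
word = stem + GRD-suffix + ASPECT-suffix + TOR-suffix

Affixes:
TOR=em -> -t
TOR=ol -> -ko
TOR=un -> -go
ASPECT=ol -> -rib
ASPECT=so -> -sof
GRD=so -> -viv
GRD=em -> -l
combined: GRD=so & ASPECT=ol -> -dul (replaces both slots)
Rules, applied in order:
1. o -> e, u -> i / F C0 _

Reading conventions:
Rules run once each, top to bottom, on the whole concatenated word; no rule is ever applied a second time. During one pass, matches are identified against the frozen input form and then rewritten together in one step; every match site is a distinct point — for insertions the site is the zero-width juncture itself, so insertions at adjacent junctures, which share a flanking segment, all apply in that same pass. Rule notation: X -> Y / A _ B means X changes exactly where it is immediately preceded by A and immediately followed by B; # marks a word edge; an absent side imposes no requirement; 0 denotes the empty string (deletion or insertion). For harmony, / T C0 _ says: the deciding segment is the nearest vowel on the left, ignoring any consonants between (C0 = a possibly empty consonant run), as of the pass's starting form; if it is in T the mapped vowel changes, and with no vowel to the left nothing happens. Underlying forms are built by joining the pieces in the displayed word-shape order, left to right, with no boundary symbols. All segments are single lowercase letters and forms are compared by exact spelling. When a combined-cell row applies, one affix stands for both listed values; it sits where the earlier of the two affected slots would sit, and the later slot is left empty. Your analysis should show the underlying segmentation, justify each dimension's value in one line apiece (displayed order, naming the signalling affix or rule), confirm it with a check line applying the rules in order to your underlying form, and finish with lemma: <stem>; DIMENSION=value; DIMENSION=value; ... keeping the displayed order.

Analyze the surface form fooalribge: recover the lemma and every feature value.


underlying: fooa-l-rib-go
TOR=un - signalled by the affix -go
ASPECT=ol - signalled by the affix -rib
GRD=em - signalled by the affix -l
check: fooalribgo -> fooalribge
lemma: fooa; TOR=un; ASPECT=ol; GRD=em


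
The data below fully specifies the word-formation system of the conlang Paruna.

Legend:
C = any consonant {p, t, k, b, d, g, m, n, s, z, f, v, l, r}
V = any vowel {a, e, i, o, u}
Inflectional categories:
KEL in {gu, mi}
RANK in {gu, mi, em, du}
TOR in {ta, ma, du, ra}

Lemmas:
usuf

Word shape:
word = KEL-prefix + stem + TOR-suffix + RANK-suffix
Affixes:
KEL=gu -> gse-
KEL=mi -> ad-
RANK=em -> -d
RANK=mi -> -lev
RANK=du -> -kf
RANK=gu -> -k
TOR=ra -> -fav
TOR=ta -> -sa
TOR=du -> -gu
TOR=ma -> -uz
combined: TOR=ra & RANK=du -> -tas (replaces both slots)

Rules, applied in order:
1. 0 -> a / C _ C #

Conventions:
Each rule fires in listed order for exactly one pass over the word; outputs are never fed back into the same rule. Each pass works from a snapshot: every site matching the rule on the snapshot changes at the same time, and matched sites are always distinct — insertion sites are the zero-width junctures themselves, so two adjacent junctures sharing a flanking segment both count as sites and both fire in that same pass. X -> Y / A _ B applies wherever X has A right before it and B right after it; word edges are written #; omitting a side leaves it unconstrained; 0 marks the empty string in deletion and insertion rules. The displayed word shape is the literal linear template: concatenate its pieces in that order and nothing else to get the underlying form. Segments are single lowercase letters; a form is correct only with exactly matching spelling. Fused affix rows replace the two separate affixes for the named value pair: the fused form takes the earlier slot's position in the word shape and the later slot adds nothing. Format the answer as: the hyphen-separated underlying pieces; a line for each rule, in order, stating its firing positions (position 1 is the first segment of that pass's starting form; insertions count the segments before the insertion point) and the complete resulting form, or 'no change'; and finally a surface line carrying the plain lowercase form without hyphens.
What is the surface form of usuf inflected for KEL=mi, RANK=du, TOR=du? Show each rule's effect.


underlying: ad-usuf-gu-kf
1. 0 -> a / C _ C #: inserts after position(s) 9: adusufgukaf
surface: adusufgukaf


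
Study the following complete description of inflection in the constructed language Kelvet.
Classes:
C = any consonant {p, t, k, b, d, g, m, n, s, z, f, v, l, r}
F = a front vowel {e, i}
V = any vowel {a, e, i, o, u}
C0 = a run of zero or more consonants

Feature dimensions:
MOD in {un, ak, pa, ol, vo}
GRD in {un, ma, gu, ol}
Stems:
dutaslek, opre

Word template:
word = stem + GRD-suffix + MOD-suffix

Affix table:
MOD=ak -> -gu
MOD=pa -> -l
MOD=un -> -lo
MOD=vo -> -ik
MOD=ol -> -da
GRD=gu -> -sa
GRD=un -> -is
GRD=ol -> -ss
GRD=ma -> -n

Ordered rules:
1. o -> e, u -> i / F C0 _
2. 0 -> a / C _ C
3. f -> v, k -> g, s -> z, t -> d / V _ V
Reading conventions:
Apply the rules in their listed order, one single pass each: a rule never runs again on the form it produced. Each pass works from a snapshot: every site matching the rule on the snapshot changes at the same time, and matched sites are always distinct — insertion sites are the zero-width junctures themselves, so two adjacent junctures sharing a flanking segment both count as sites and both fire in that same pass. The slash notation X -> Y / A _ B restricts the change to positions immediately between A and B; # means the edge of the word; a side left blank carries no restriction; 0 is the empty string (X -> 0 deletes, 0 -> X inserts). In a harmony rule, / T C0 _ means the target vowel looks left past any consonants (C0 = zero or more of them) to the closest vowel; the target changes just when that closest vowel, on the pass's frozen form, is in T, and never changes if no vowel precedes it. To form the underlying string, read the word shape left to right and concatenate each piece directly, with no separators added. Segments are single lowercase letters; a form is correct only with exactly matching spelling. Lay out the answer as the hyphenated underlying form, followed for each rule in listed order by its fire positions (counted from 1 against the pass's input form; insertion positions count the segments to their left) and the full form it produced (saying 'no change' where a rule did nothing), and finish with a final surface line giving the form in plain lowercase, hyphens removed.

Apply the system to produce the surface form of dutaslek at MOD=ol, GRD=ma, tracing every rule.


underlying: dutaslek-n-da
1. o -> e, u -> i / F C0 _: no change
2. 0 -> a / C _ C: inserts after position(s) 5, 8, 9: dutasalekanada
3. f -> v, k -> g, s -> z, t -> d / V _ V: fires at position(s) 3, 5, 9: dudazaleganada
surface: dudazaleganada


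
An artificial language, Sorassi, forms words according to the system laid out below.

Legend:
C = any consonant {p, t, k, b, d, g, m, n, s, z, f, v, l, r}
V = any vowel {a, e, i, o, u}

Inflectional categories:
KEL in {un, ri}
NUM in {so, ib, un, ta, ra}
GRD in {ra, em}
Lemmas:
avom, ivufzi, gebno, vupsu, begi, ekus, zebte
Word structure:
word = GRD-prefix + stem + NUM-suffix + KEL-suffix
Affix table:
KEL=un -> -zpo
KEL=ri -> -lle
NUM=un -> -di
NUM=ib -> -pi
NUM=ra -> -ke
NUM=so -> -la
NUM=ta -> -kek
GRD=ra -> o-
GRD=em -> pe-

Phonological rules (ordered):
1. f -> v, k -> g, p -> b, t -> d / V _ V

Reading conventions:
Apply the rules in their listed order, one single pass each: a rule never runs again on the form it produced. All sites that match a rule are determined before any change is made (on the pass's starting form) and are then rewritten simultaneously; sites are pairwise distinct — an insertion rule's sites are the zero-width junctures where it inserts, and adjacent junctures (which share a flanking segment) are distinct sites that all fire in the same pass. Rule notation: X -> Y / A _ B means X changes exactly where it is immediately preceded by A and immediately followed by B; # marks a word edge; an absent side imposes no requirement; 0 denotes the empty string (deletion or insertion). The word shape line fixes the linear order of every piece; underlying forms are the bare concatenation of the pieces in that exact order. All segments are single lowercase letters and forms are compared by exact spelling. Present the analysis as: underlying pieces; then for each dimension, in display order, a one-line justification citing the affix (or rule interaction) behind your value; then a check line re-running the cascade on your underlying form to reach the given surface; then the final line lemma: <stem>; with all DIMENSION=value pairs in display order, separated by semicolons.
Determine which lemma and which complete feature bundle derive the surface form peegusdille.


underlying: pe-ekus-di-lle
KEL=ri - signalled by the affix -lle
NUM=un - signalled by the affix -di
GRD=em - signalled by the affix pe-
check: peekusdille -> peegusdille
lemma: ekus; KEL=ri; NUM=un; GRD=em


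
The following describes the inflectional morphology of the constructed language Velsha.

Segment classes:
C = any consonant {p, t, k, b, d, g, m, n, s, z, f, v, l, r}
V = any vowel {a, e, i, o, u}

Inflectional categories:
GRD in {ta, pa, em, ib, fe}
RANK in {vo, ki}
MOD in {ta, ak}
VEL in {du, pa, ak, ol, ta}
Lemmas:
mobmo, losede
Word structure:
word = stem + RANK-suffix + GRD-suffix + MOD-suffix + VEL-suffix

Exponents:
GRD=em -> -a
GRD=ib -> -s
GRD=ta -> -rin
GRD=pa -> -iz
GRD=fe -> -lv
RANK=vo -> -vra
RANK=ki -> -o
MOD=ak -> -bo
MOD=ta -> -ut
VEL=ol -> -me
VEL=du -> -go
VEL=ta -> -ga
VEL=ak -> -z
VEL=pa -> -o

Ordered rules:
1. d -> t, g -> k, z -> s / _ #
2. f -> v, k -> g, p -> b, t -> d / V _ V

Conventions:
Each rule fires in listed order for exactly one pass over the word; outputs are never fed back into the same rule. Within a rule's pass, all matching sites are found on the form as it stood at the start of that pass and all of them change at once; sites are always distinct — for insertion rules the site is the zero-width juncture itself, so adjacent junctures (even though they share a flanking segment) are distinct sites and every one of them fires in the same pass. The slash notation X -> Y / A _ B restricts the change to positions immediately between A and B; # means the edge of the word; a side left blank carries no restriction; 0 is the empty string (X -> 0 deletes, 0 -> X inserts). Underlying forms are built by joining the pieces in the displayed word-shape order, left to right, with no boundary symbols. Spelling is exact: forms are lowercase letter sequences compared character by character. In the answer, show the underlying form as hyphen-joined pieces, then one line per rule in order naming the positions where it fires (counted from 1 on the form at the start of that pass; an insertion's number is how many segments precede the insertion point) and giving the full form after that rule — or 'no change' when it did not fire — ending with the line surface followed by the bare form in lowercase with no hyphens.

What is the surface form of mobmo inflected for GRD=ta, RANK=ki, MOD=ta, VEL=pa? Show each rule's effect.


underlying: mobmo-o-rin-ut-o
1. d -> t, g -> k, z -> s / _ #: no change
2. f -> v, k -> g, p -> b, t -> d / V _ V: fires at position(s) 11: mobmoorinudo
surface: mobmoorinudo


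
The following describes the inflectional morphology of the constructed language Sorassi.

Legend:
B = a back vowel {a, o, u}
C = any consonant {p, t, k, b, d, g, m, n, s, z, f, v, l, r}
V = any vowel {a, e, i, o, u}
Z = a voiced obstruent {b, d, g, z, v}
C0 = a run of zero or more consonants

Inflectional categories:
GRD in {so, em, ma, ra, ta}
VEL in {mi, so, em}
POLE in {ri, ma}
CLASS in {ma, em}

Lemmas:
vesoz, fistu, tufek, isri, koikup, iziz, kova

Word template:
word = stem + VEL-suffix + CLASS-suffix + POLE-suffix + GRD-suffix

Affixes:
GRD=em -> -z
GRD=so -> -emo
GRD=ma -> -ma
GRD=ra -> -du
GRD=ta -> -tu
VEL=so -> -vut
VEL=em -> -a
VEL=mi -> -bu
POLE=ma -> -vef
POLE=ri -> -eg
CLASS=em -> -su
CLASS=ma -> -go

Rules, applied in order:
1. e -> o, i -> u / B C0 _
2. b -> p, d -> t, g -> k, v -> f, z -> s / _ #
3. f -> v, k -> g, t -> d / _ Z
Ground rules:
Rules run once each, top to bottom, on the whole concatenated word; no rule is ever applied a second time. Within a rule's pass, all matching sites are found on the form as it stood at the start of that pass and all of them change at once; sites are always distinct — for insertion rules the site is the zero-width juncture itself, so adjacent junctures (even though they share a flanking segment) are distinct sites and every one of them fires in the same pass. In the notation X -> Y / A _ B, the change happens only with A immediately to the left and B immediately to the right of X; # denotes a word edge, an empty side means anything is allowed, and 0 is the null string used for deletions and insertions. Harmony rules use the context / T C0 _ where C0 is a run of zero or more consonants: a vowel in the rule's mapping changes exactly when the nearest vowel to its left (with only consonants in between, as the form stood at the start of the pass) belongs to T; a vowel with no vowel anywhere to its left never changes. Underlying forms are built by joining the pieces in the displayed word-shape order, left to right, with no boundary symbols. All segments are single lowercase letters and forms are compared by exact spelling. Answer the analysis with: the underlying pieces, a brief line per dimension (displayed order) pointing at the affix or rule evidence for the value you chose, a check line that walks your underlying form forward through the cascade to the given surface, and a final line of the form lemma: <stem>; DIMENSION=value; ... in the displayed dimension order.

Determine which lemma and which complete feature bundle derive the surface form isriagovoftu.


underlying: isri-a-go-vef-tu
GRD=ta - signalled by the affix -tu
VEL=em - signalled by the affix -a
POLE=ma - signalled by the affix -vef
CLASS=ma - signalled by the affix -go
check: isriagoveftu -> isriagovoftu -> isriagovoftu -> isriagovoftu
lemma: isri; GRD=ta; VEL=em; POLE=ma; CLASS=ma
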